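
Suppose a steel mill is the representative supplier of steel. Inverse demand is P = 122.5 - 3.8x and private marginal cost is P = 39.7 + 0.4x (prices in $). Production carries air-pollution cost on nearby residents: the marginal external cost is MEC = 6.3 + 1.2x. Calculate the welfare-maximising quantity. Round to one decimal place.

Social marginal cost = private MC + MEC = 46.0 + 1.6x.
Set SMC = demand: 46.0 + 1.6x = 122.5 - 3.8x → x* = 14.1667.

x* = 14.2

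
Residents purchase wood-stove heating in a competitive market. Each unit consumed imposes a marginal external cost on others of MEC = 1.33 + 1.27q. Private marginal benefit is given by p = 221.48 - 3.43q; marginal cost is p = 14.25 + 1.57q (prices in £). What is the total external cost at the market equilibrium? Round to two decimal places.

£1145.91

Market equilibrium (private): 14.25 + 1.57q = 221.48 - 3.43q → q_m = 41.4460.
Total external cost = ∫₀^{q_m} (1.33 + 1.27q) dq = 1.33×41.4460 + ½×1.27×41.4460² = 1145.9077.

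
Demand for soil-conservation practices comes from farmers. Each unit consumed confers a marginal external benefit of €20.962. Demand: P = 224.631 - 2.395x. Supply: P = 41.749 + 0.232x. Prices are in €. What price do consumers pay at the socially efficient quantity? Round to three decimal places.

Social marginal benefit = demand + MEB = 245.593 - 2.395x.
Set SMB = MC: 245.593 - 2.395x = 41.749 + 0.232x → x* = 77.5957.
Consumer price on the demand curve at x*: 224.631 − 2.395×77.5957 = 38.7893.

P = €38.789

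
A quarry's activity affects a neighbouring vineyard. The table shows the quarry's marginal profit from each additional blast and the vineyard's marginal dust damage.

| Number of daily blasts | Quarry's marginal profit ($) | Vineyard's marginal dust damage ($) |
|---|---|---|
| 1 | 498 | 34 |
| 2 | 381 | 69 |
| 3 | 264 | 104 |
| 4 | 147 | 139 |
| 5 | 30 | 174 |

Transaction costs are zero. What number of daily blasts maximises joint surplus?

Bargaining reaches the level where marginal profit last exceeds marginal dust damage.
That holds through level 4 (147 ≥ 139) but not at 5 (30 < 174).

4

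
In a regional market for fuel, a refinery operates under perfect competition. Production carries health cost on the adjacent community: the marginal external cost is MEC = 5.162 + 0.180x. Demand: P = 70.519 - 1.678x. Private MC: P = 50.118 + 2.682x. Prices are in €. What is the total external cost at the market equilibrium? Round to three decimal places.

Market equilibrium (private): 50.118 + 2.682x = 70.519 - 1.678x → x_m = 4.6791.
Total external cost = ∫₀^{x_m} (5.162 + 0.180x) dx = 5.162×4.6791 + ½×0.180×4.6791² = 26.1240.

€26.124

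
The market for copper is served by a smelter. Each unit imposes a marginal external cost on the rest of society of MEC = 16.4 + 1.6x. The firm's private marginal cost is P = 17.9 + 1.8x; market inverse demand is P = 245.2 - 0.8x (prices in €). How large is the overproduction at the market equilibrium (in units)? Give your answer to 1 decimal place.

Market equilibrium (private): 17.9 + 1.8x = 245.2 - 0.8x → x_m = 87.4231.
Social marginal cost = private MC + MEC = 34.3 + 3.4x.
Set SMC = demand: 34.3 + 3.4x = 245.2 - 0.8x → x* = 50.2143.
Gap = |87.4231 − 50.2143| = 37.2088.

37.2 units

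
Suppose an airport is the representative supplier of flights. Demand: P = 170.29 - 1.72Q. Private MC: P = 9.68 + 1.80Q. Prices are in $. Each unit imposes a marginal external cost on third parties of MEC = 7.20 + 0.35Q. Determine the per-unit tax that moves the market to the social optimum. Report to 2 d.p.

Social marginal cost = private MC + MEC = 16.88 + 2.15Q.
Set SMC = demand: 16.88 + 2.15Q = 170.29 - 1.72Q → Q* = 39.6408.
The Pigouvian tax equals MEC at Q*: 7.20 + 0.35×39.6408 = 21.0743.

tax = $21.07 per unit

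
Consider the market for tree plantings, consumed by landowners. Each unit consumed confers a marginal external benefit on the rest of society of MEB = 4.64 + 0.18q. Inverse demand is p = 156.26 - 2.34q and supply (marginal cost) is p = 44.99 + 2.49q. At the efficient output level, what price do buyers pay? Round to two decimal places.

Social marginal benefit = demand + MEB = 160.90 - 2.16q.
Set SMB = MC: 160.90 - 2.16q = 44.99 + 2.49q → q* = 24.9269.
Consumer price on the demand curve at q*: 156.26 − 2.34×24.9269 = 97.9311.

P = 97.93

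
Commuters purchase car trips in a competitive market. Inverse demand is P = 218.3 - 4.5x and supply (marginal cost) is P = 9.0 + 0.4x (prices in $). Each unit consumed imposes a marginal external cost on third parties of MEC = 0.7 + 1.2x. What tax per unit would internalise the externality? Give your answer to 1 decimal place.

Social marginal benefit = demand − MEC = 217.6 - 5.7x.
Set SMB = MC: 217.6 - 5.7x = 9.0 + 0.4x → x* = 34.1967.
The Pigouvian tax equals MEC at x*: 0.7 + 1.2×34.1967 = 41.7360.

tax = $41.7 per unit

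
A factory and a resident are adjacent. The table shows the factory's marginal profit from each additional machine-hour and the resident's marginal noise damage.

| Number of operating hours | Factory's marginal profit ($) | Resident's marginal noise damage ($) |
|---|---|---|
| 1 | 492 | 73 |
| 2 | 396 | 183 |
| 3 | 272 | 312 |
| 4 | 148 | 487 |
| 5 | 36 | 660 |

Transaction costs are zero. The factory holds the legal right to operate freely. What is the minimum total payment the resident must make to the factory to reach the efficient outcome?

$456

Left alone the factory would choose level 5 (marginal profit stays positive).
Efficient level: k* = 2 (marginal profit ≥ marginal noise damage through 2).
The resident must at least cover the factory's forgone profit from cutting 5→2: 272 + 148 + 36 = 456.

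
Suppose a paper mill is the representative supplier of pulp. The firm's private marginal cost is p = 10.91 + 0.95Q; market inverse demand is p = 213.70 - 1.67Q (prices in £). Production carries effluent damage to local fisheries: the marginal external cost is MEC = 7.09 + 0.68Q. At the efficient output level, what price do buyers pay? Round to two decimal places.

Social marginal cost = private MC + MEC = 18.00 + 1.63Q.
Set SMC = demand: 18.00 + 1.63Q = 213.70 - 1.67Q → Q* = 59.3030.
Consumer price on the demand curve at Q*: 213.70 − 1.67×59.3030 = 114.6640.

P = £114.66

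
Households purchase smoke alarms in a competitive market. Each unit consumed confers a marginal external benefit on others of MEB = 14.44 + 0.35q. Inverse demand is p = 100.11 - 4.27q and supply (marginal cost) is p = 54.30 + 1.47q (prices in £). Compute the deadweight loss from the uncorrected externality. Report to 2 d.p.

Market equilibrium (private): 54.30 + 1.47q = 100.11 - 4.27q → q_m = 7.9808.
Social marginal benefit = demand + MEB = 114.55 - 3.92q.
Set SMB = MC: 114.55 - 3.92q = 54.30 + 1.47q → q* = 11.1781.
The welfare-loss triangle has base |q_m − q*| and height MEB(q_m) (the vertical gap between SMB and MC is zero at q* and MEB at q_m).
DWL = ½ × 3.1973 × 17.2333 = 27.5500.

DWL = £27.55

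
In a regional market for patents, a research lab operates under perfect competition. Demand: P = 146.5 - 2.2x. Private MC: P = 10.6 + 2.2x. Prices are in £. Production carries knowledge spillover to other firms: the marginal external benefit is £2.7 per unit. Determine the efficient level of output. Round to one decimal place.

x* = 31.5

Social marginal cost = private MC − MEB = 7.9 + 2.2x.
Set SMC = demand: 7.9 + 2.2x = 146.5 - 2.2x → x* = 31.5000.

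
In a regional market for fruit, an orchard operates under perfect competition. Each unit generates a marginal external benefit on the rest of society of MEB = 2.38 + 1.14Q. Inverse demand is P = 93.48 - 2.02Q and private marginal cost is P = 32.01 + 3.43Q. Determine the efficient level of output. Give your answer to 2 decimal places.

Q* = 14.81

Social marginal cost = private MC − MEB = 29.63 + 2.29Q.
Set SMC = demand: 29.63 + 2.29Q = 93.48 - 2.02Q → Q* = 14.8144.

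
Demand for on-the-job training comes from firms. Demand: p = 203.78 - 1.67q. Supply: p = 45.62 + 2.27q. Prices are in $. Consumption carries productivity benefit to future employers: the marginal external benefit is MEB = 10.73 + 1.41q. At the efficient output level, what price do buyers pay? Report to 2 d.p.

Social marginal benefit = demand + MEB = 214.51 - 0.26q.
Set SMB = MC: 214.51 - 0.26q = 45.62 + 2.27q → q* = 66.7549.
Consumer price on the demand curve at q*: 203.78 − 1.67×66.7549 = 92.2993.

P = $92.30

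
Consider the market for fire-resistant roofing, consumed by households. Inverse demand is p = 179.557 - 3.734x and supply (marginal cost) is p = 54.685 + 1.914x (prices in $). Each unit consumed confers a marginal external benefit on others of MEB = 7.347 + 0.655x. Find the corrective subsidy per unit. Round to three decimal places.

subsidy = $24.692 per unit

Social marginal benefit = demand + MEB = 186.904 - 3.079x.
Set SMB = MC: 186.904 - 3.079x = 54.685 + 1.914x → x* = 26.4809.
The Pigouvian subsidy equals MEB at x*: 7.347 + 0.655×26.4809 = 24.6920.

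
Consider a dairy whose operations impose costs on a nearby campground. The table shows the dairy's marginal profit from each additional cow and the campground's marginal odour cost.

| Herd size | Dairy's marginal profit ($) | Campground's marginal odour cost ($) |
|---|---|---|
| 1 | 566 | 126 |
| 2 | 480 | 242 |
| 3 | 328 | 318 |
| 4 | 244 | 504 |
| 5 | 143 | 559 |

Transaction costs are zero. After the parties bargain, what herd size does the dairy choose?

3

Bargaining reaches the level where marginal profit last exceeds marginal odour cost.
That holds through level 3 (328 ≥ 318) but not at 4 (244 < 504).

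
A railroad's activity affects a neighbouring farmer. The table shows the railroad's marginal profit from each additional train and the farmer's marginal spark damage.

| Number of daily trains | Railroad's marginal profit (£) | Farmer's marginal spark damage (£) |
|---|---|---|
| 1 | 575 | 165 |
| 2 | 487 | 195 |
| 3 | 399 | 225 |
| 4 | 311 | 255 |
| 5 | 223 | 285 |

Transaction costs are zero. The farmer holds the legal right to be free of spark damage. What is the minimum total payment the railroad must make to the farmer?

£840

Efficient level: marginal profit ≥ marginal spark damage through level 4, so k* = 4.
With the farmer holding the right, the railroad must at least compensate total damage at k*: 165 + 195 + 225 + 255 = 840.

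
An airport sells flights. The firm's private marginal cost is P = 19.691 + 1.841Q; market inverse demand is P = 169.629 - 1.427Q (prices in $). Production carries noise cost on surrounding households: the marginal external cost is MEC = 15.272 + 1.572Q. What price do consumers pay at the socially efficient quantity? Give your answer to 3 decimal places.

P = $129.925

Social marginal cost = private MC + MEC = 34.963 + 3.413Q.
Set SMC = demand: 34.963 + 3.413Q = 169.629 - 1.427Q → Q* = 27.8236.
Consumer price on the demand curve at Q*: 169.629 − 1.427×27.8236 = 129.9247.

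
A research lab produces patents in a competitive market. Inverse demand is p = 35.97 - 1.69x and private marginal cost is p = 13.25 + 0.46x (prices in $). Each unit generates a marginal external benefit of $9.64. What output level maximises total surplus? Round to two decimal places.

x* = 15.05

Social marginal cost = private MC − MEB = 3.61 + 0.46x.
Set SMC = demand: 3.61 + 0.46x = 35.97 - 1.69x → x* = 15.0512.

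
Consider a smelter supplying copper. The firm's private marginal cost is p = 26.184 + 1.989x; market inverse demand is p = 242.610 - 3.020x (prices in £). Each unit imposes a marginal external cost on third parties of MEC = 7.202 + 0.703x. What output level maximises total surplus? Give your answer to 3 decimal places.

Social marginal cost = private MC + MEC = 33.386 + 2.692x.
Set SMC = demand: 33.386 + 2.692x = 242.610 - 3.020x → x* = 36.6289.

x* = 36.629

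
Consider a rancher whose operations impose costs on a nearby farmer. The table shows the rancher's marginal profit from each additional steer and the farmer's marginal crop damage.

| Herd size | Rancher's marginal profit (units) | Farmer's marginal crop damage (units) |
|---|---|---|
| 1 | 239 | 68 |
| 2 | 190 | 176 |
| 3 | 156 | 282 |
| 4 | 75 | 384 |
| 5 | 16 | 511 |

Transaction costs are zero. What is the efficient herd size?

Bargaining reaches the level where marginal profit last exceeds marginal crop damage.
That holds through level 2 (190 ≥ 176) but not at 3 (156 < 282).

2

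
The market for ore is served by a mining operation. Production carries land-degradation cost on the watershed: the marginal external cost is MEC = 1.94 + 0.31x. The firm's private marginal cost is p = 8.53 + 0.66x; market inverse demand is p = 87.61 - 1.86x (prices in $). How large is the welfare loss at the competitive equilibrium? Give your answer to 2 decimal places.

Market equilibrium (private): 8.53 + 0.66x = 87.61 - 1.86x → x_m = 31.3810.
Social marginal cost = private MC + MEC = 10.47 + 0.97x.
Set SMC = demand: 10.47 + 0.97x = 87.61 - 1.86x → x* = 27.2580.
The welfare-loss triangle has base |x_m − x*| and height MEC(x_m) (the vertical gap between SMC and demand is zero at x* and MEC at x_m).
DWL = ½ × 4.1230 × 11.6681 = 24.0538.

DWL = $24.05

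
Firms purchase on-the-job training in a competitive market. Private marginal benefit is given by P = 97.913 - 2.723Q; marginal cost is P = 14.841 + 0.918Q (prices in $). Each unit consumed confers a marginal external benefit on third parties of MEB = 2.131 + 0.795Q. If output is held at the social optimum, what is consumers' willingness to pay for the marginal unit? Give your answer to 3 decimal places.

P = $16.392

Social marginal benefit = demand + MEB = 100.044 - 1.928Q.
Set SMB = MC: 100.044 - 1.928Q = 14.841 + 0.918Q → Q* = 29.9378.
Consumer price on the demand curve at Q*: 97.913 − 2.723×29.9378 = 16.3924.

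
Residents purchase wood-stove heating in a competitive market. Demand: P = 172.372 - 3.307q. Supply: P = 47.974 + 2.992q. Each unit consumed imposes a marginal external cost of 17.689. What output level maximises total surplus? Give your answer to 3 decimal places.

q* = 16.941

Social marginal benefit = demand − MEC = 154.683 - 3.307q.
Set SMB = MC: 154.683 - 3.307q = 47.974 + 2.992q → q* = 16.9406.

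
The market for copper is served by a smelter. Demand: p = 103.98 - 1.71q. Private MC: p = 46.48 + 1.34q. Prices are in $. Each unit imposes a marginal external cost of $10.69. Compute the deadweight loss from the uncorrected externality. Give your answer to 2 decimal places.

DWL = $18.73

Market equilibrium (private): 46.48 + 1.34q = 103.98 - 1.71q → q_m = 18.8525.
Social marginal cost = private MC + MEC = 57.17 + 1.34q.
Set SMC = demand: 57.17 + 1.34q = 103.98 - 1.71q → q* = 15.3475.
The loss is the area between SMC and demand from q* to q_m; with linear curves that's a triangle of height MEC(q_m).
DWL = ½ × 3.5050 × 10.6900 = 18.7342.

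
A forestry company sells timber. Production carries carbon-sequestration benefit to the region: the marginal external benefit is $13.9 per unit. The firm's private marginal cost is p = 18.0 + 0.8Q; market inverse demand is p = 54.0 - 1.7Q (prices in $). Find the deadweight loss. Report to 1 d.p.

DWL = $38.6

Market equilibrium (private): 18.0 + 0.8Q = 54.0 - 1.7Q → Q_m = 14.4000.
Social marginal cost = private MC − MEB = 4.1 + 0.8Q.
Set SMC = demand: 4.1 + 0.8Q = 54.0 - 1.7Q → Q* = 19.9600.
Between Q* and Q_m the wedge demand − SMC runs linearly from 0 to MEB(Q_m), so the loss is a triangle.
DWL = ½ × 5.5600 × 13.9000 = 38.6420.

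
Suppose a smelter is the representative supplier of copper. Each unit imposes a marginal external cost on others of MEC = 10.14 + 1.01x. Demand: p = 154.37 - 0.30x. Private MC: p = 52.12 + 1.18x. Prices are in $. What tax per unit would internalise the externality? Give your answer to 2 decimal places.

tax = $47.50 per unit

Social marginal cost = private MC + MEC = 62.26 + 2.19x.
Set SMC = demand: 62.26 + 2.19x = 154.37 - 0.30x → x* = 36.9920.
The Pigouvian tax equals MEC at x*: 10.14 + 1.01×36.9920 = 47.5019.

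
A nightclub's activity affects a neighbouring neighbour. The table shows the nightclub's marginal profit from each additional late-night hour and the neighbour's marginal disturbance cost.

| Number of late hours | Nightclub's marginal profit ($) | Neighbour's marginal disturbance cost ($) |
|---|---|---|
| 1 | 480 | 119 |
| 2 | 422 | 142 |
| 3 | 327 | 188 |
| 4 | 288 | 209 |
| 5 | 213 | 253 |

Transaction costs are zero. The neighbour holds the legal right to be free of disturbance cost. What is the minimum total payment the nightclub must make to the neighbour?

$658

Efficient level: marginal profit ≥ marginal disturbance cost through level 4, so k* = 4.
With the neighbour holding the right, the nightclub must at least compensate total damage at k*: 119 + 142 + 188 + 209 = 658.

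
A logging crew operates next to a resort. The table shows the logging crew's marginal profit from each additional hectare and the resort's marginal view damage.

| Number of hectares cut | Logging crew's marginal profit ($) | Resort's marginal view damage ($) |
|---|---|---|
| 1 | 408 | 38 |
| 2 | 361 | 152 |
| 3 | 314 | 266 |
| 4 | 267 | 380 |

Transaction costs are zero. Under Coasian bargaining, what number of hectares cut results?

3

Bargaining reaches the level where marginal profit last exceeds marginal view damage.
That holds through level 3 (314 ≥ 266) but not at 4 (267 < 380).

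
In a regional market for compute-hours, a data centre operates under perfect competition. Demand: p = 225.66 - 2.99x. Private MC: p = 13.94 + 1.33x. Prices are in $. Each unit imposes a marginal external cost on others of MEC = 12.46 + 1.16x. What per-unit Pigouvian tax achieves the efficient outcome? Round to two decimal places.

Social marginal cost = private MC + MEC = 26.40 + 2.49x.
Set SMC = demand: 26.40 + 2.49x = 225.66 - 2.99x → x* = 36.3613.
The Pigouvian tax equals MEC at x*: 12.46 + 1.16×36.3613 = 54.6391.

tax = $54.64 per unit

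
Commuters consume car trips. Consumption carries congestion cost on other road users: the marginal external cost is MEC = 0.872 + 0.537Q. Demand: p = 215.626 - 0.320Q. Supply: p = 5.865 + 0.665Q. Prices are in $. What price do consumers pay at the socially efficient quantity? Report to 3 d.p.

Social marginal benefit = demand − MEC = 214.754 - 0.857Q.
Set SMB = MC: 214.754 - 0.857Q = 5.865 + 0.665Q → Q* = 137.2464.
Consumer price on the demand curve at Q*: 215.626 − 0.320×137.2464 = 171.7072.

P = $171.707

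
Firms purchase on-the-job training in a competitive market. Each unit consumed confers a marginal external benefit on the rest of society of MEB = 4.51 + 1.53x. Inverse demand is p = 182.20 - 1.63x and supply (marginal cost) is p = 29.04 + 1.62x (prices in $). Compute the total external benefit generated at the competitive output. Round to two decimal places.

$1911.51

Market equilibrium (private): 29.04 + 1.62x = 182.20 - 1.63x → x_m = 47.1262.
Total external benefit = ∫₀^{x_m} (4.51 + 1.53x) dx = 4.51×47.1262 + ½×1.53×47.1262² = 1911.5114.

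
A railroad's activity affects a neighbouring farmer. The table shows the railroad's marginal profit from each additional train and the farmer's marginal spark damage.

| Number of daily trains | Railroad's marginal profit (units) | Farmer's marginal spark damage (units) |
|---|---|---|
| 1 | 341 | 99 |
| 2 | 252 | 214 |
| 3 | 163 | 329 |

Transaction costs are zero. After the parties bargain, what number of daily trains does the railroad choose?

Bargaining reaches the level where marginal profit last exceeds marginal spark damage.
That holds through level 2 (252 ≥ 214) but not at 3 (163 < 329).

2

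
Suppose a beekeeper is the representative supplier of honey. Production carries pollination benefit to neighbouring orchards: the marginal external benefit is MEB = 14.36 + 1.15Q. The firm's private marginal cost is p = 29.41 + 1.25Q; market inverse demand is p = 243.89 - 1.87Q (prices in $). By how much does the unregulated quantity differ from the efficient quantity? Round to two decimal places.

47.42 units

Market equilibrium (private): 29.41 + 1.25Q = 243.89 - 1.87Q → Q_m = 68.7436.
Social marginal cost = private MC − MEB = 15.05 + 0.10Q.
Set SMC = demand: 15.05 + 0.10Q = 243.89 - 1.87Q → Q* = 116.1624.
Gap = |68.7436 − 116.1624| = 47.4188.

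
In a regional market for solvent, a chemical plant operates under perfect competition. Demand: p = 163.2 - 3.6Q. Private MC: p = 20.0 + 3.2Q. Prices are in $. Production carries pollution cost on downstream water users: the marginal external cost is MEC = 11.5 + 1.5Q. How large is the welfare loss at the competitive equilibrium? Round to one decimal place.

Market equilibrium (private): 20.0 + 3.2Q = 163.2 - 3.6Q → Q_m = 21.0588.
Social marginal cost = private MC + MEC = 31.5 + 4.7Q.
Set SMC = demand: 31.5 + 4.7Q = 163.2 - 3.6Q → Q* = 15.8675.
The welfare-loss triangle has base |Q_m − Q*| and height MEC(Q_m) (the vertical gap between SMC and demand is zero at Q* and MEC at Q_m).
DWL = ½ × 5.1913 × 43.0882 = 111.8419.

DWL = $111.8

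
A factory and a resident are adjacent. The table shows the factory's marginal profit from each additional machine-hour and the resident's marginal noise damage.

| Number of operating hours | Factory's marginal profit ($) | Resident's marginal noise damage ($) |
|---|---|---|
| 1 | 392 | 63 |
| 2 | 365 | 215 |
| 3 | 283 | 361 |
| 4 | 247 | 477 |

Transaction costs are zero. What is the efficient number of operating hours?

2

Bargaining reaches the level where marginal profit last exceeds marginal noise damage.
That holds through level 2 (365 ≥ 215) but not at 3 (283 < 361).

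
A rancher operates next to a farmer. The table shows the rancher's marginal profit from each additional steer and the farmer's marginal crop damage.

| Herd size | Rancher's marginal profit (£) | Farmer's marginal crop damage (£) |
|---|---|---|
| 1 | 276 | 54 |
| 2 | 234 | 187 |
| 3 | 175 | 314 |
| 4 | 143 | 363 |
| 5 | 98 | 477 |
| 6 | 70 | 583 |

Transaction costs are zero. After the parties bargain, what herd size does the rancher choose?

Bargaining reaches the level where marginal profit last exceeds marginal crop damage.
That holds through level 2 (234 ≥ 187) but not at 3 (175 < 314).

2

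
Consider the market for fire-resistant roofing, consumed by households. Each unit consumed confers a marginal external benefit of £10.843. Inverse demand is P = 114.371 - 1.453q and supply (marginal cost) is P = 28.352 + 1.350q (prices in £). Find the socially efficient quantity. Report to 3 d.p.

Social marginal benefit = demand + MEB = 125.214 - 1.453q.
Set SMB = MC: 125.214 - 1.453q = 28.352 + 1.350q → q* = 34.5565.

q* = 34.557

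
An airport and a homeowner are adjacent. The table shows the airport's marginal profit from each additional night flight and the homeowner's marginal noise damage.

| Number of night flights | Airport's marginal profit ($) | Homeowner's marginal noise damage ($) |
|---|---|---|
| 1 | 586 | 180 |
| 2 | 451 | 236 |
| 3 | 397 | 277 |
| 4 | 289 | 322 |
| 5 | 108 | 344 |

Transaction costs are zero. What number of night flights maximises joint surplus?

3

Bargaining reaches the level where marginal profit last exceeds marginal noise damage.
That holds through level 3 (397 ≥ 277) but not at 4 (289 < 322).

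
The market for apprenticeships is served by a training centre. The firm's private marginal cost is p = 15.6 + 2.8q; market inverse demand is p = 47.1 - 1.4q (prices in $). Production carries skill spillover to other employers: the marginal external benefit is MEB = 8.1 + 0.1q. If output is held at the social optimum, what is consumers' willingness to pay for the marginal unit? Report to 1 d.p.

P = $33.6

Social marginal cost = private MC − MEB = 7.5 + 2.7q.
Set SMC = demand: 7.5 + 2.7q = 47.1 - 1.4q → q* = 9.6585.
Consumer price on the demand curve at q*: 47.1 − 1.4×9.6585 = 33.5781.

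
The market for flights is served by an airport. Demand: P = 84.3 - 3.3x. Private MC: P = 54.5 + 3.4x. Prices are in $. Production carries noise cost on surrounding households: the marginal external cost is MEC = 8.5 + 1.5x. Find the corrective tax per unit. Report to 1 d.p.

Social marginal cost = private MC + MEC = 63.0 + 4.9x.
Set SMC = demand: 63.0 + 4.9x = 84.3 - 3.3x → x* = 2.5976.
The Pigouvian tax equals MEC at x*: 8.5 + 1.5×2.5976 = 12.3964.

tax = $12.4 per unit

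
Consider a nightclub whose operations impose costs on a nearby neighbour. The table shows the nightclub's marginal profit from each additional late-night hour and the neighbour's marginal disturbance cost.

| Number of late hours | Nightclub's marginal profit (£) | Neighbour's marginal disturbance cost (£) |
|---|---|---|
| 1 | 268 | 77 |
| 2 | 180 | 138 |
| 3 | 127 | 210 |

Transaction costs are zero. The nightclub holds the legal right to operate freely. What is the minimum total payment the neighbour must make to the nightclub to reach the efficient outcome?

Left alone the nightclub would choose level 3 (marginal profit stays positive).
Efficient level: k* = 2 (marginal profit ≥ marginal disturbance cost through 2).
The neighbour must at least cover the nightclub's forgone profit from cutting 3→2: 127 = 127.

£127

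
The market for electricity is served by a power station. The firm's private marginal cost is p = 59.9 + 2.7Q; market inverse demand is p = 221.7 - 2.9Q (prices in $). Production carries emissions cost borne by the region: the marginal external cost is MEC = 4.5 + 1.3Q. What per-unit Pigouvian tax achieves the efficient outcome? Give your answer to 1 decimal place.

tax = $34.1 per unit

Social marginal cost = private MC + MEC = 64.4 + 4.0Q.
Set SMC = demand: 64.4 + 4.0Q = 221.7 - 2.9Q → Q* = 22.7971.
The Pigouvian tax equals MEC at Q*: 4.5 + 1.3×22.7971 = 34.1362.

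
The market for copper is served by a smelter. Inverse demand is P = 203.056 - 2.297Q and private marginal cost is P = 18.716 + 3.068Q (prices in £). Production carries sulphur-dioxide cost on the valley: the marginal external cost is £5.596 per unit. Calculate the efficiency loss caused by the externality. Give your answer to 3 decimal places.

Market equilibrium (private): 18.716 + 3.068Q = 203.056 - 2.297Q → Q_m = 34.3597.
Social marginal cost = private MC + MEC = 24.312 + 3.068Q.
Set SMC = demand: 24.312 + 3.068Q = 203.056 - 2.297Q → Q* = 33.3167.
The welfare-loss triangle has base |Q_m − Q*| and height MEC(Q_m) (the vertical gap between SMC and demand is zero at Q* and MEC at Q_m).
DWL = ½ × 1.0430 × 5.5960 = 2.9183.

DWL = £2.918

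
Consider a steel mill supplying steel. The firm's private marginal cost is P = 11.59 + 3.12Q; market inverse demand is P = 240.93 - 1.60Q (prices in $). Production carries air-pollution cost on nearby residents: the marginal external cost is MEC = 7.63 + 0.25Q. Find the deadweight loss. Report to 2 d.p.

DWL = $39.35

Market equilibrium (private): 11.59 + 3.12Q = 240.93 - 1.60Q → Q_m = 48.5890.
Social marginal cost = private MC + MEC = 19.22 + 3.37Q.
Set SMC = demand: 19.22 + 3.37Q = 240.93 - 1.60Q → Q* = 44.6097.
The welfare-loss triangle has base |Q_m − Q*| and height MEC(Q_m) (the vertical gap between SMC and demand is zero at Q* and MEC at Q_m).
DWL = ½ × 3.9793 × 19.7772 = 39.3497.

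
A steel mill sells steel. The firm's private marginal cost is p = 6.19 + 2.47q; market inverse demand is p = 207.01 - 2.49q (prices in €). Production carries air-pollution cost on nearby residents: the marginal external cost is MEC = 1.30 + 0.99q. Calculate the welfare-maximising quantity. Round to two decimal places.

Social marginal cost = private MC + MEC = 7.49 + 3.46q.
Set SMC = demand: 7.49 + 3.46q = 207.01 - 2.49q → q* = 33.5328.

q* = 33.53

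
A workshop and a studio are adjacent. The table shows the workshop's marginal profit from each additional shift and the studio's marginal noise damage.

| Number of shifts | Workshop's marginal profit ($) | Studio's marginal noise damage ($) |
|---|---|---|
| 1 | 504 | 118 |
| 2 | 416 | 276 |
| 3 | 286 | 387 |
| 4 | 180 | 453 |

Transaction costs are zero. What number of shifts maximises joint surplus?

2

Bargaining reaches the level where marginal profit last exceeds marginal noise damage.
That holds through level 2 (416 ≥ 276) but not at 3 (286 < 387).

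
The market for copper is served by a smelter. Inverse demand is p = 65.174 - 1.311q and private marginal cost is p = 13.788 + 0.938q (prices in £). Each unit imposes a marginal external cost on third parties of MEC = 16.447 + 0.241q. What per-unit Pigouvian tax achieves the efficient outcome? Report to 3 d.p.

Social marginal cost = private MC + MEC = 30.235 + 1.179q.
Set SMC = demand: 30.235 + 1.179q = 65.174 - 1.311q → q* = 14.0317.
The Pigouvian tax equals MEC at q*: 16.447 + 0.241×14.0317 = 19.8286.

tax = £19.829 per unit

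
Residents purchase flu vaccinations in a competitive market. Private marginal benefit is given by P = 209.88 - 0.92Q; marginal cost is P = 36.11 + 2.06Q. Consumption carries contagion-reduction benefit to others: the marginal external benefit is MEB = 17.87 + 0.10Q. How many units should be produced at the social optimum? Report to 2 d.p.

Q* = 66.54

Social marginal benefit = demand + MEB = 227.75 - 0.82Q.
Set SMB = MC: 227.75 - 0.82Q = 36.11 + 2.06Q → Q* = 66.5417.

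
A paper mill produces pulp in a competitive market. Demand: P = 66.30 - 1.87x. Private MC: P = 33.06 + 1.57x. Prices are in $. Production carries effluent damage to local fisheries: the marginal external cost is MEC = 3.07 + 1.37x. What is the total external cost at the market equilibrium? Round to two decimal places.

$93.62

Market equilibrium (private): 33.06 + 1.57x = 66.30 - 1.87x → x_m = 9.6628.
Total external cost = ∫₀^{x_m} (3.07 + 1.37x) dx = 3.07×9.6628 + ½×1.37×9.6628² = 93.6230.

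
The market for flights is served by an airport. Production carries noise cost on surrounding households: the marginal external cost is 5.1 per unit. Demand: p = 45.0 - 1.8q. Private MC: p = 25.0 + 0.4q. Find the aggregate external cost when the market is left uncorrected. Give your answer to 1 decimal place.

Market equilibrium (private): 25.0 + 0.4q = 45.0 - 1.8q → q_m = 9.0909.
Total external cost = MEC × q_m = 5.1 × 9.0909 = 46.3636.

46.4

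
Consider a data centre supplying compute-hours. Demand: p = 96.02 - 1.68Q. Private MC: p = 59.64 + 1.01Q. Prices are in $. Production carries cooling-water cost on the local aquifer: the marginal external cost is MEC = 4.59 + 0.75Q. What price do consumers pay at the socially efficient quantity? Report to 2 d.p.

Social marginal cost = private MC + MEC = 64.23 + 1.76Q.
Set SMC = demand: 64.23 + 1.76Q = 96.02 - 1.68Q → Q* = 9.2413.
Consumer price on the demand curve at Q*: 96.02 − 1.68×9.2413 = 80.4946.

P = $80.49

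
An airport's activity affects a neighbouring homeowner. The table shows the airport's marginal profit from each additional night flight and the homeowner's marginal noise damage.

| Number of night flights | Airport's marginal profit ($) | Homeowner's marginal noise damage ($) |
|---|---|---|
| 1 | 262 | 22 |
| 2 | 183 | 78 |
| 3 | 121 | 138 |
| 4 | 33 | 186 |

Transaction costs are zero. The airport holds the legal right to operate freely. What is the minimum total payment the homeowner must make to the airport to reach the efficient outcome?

$154

Left alone the airport would choose level 4 (marginal profit stays positive).
Efficient level: k* = 2 (marginal profit ≥ marginal noise damage through 2).
The homeowner must at least cover the airport's forgone profit from cutting 4→2: 121 + 33 = 154.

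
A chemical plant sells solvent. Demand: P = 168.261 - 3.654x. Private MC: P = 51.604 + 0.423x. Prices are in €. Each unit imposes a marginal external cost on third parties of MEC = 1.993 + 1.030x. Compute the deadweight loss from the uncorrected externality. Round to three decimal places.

Market equilibrium (private): 51.604 + 0.423x = 168.261 - 3.654x → x_m = 28.6134.
Social marginal cost = private MC + MEC = 53.597 + 1.453x.
Set SMC = demand: 53.597 + 1.453x = 168.261 - 3.654x → x* = 22.4523.
Height of the DWL triangle at x_m is SMC(x_m) − demand(x_m) = MEC(x_m) = 31.4648.
DWL = ½ × 6.1611 × 31.4648 = 96.9289.

DWL = €96.929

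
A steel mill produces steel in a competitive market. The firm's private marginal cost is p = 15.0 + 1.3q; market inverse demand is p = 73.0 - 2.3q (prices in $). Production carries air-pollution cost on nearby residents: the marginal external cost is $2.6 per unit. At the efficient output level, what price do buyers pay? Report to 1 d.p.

Social marginal cost = private MC + MEC = 17.6 + 1.3q.
Set SMC = demand: 17.6 + 1.3q = 73.0 - 2.3q → q* = 15.3889.
Consumer price on the demand curve at q*: 73.0 − 2.3×15.3889 = 37.6055.

P = $37.6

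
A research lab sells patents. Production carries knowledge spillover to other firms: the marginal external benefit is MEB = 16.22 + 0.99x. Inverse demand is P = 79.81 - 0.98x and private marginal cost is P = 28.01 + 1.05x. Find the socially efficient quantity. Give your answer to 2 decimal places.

x* = 65.40

Social marginal cost = private MC − MEB = 11.79 + 0.06x.
Set SMC = demand: 11.79 + 0.06x = 79.81 - 0.98x → x* = 65.4038.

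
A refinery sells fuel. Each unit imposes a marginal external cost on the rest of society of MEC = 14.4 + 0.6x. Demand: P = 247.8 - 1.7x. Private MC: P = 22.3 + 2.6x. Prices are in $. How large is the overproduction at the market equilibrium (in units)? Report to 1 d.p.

9.4 units

Market equilibrium (private): 22.3 + 2.6x = 247.8 - 1.7x → x_m = 52.4419.
Social marginal cost = private MC + MEC = 36.7 + 3.2x.
Set SMC = demand: 36.7 + 3.2x = 247.8 - 1.7x → x* = 43.0816.
Gap = |52.4419 − 43.0816| = 9.3603.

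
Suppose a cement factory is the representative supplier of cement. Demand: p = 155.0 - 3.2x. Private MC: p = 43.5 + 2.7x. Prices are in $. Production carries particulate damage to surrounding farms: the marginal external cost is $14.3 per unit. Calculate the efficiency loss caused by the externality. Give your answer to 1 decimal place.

DWL = $17.3

Market equilibrium (private): 43.5 + 2.7x = 155.0 - 3.2x → x_m = 18.8983.
Social marginal cost = private MC + MEC = 57.8 + 2.7x.
Set SMC = demand: 57.8 + 2.7x = 155.0 - 3.2x → x* = 16.4746.
The welfare-loss triangle has base |x_m − x*| and height MEC(x_m) (the vertical gap between SMC and demand is zero at x* and MEC at x_m).
DWL = ½ × 2.4237 × 14.3000 = 17.3295.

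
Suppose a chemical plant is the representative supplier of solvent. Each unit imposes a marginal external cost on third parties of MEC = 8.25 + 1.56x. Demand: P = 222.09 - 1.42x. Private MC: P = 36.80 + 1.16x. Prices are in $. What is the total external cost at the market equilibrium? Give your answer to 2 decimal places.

$4615.58

Market equilibrium (private): 36.80 + 1.16x = 222.09 - 1.42x → x_m = 71.8178.
Total external cost = ∫₀^{x_m} (8.25 + 1.56x) dx = 8.25×71.8178 + ½×1.56×71.8178² = 4615.5780.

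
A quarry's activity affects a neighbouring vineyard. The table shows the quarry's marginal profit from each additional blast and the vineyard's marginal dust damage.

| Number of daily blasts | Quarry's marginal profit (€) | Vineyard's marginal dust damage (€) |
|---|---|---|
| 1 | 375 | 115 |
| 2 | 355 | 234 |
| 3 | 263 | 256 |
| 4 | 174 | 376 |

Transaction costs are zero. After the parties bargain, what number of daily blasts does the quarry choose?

3

Bargaining reaches the level where marginal profit last exceeds marginal dust damage.
That holds through level 3 (263 ≥ 256) but not at 4 (174 < 376).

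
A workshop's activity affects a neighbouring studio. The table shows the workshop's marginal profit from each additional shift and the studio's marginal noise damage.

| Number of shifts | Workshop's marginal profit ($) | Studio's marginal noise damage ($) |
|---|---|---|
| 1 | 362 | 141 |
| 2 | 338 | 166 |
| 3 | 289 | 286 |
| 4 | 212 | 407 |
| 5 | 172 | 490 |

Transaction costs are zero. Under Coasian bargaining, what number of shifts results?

Bargaining reaches the level where marginal profit last exceeds marginal noise damage.
That holds through level 3 (289 ≥ 286) but not at 4 (212 < 407).

3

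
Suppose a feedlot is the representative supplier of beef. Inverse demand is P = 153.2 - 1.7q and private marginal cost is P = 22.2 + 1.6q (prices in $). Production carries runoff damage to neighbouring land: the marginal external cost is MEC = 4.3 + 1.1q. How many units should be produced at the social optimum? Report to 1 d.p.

Social marginal cost = private MC + MEC = 26.5 + 2.7q.
Set SMC = demand: 26.5 + 2.7q = 153.2 - 1.7q → q* = 28.7955.

q* = 28.8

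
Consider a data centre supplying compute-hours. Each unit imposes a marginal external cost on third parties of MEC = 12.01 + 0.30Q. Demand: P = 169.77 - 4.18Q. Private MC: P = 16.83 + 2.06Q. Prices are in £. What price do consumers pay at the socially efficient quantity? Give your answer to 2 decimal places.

P = £79.70

Social marginal cost = private MC + MEC = 28.84 + 2.36Q.
Set SMC = demand: 28.84 + 2.36Q = 169.77 - 4.18Q → Q* = 21.5489.
Consumer price on the demand curve at Q*: 169.77 − 4.18×21.5489 = 79.6956.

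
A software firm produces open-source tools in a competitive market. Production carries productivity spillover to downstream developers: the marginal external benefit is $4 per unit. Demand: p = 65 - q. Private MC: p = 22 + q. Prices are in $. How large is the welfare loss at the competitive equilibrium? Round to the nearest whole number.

Market equilibrium (private): 22 + q = 65 - q → q_m = 21.5000.
Social marginal cost = private MC − MEB = 18 + q.
Set SMC = demand: 18 + q = 65 - q → q* = 23.5000.
Height of the DWL triangle at q_m is demand(q_m) − SMC(q_m) = MEB(q_m) = 4.0000.
DWL = ½ × 2.0000 × 4.0000 = 4.0000.

DWL = $4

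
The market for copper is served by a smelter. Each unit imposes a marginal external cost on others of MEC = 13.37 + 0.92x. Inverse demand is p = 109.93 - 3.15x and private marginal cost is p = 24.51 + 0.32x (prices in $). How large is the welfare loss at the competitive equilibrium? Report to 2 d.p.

Market equilibrium (private): 24.51 + 0.32x = 109.93 - 3.15x → x_m = 24.6167.
Social marginal cost = private MC + MEC = 37.88 + 1.24x.
Set SMC = demand: 37.88 + 1.24x = 109.93 - 3.15x → x* = 16.4123.
Height of the DWL triangle at x_m is SMC(x_m) − demand(x_m) = MEC(x_m) = 36.0174.
DWL = ½ × 8.2044 × 36.0174 = 147.7506.

DWL = $147.75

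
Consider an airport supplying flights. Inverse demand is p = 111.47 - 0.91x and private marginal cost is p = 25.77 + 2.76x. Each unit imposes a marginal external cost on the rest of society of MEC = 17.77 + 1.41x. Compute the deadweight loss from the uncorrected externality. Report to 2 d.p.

DWL = 252.96

Market equilibrium (private): 25.77 + 2.76x = 111.47 - 0.91x → x_m = 23.3515.
Social marginal cost = private MC + MEC = 43.54 + 4.17x.
Set SMC = demand: 43.54 + 4.17x = 111.47 - 0.91x → x* = 13.3720.
The welfare-loss triangle has base |x_m − x*| and height MEC(x_m) (the vertical gap between SMC and demand is zero at x* and MEC at x_m).
DWL = ½ × 9.9795 × 50.6956 = 252.9584.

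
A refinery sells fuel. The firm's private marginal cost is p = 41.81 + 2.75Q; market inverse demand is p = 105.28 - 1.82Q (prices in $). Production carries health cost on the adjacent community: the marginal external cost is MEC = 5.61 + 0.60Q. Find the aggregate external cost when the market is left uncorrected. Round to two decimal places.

Market equilibrium (private): 41.81 + 2.75Q = 105.28 - 1.82Q → Q_m = 13.8884.
Total external cost = ∫₀^{Q_m} (5.61 + 0.60Q) dQ = 5.61×13.8884 + ½×0.60×13.8884² = 135.7802.

$135.78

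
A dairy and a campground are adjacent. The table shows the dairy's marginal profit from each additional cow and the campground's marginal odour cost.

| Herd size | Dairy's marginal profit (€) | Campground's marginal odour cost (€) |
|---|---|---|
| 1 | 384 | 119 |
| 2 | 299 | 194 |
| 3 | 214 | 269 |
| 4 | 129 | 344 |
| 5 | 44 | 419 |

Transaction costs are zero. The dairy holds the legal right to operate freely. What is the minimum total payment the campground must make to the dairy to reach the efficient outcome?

Left alone the dairy would choose level 5 (marginal profit stays positive).
Efficient level: k* = 2 (marginal profit ≥ marginal odour cost through 2).
The campground must at least cover the dairy's forgone profit from cutting 5→2: 214 + 129 + 44 = 387.

€387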